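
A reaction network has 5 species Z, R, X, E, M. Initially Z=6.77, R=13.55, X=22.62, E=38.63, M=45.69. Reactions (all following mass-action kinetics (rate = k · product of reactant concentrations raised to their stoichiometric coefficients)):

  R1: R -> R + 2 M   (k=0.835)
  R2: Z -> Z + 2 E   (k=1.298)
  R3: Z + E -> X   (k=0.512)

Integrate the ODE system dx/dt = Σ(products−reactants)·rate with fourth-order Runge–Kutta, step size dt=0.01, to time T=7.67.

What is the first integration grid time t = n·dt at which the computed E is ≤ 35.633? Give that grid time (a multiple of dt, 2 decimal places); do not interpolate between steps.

Threshold first reached at t = 0.04

RK4 with dt=0.01: 767 steps to T=7.67. Trajectory (selected grid times):
t=0.00: Z=6.77 R=13.55 X=22.62 E=38.63 M=45.69
t=0.03: Z=3.82 R=13.55 X=25.57 E=36.08 M=46.37
t=0.04: Z=3.18 R=13.55 X=26.21 E=35.53 M=46.60
t=0.85: Z=0.00 R=13.55 X=29.39 E=32.82 M=64.92
t=1.70: Z=0.00 R=13.55 X=29.39 E=32.82 M=84.16
t=2.56: Z=0.00 R=13.55 X=29.39 E=32.82 M=103.62
t=3.41: Z=0.00 R=13.55 X=29.39 E=32.82 M=122.85
t=4.26: Z=0.00 R=13.55 X=29.39 E=32.82 M=142.09
t=5.11: Z=0.00 R=13.55 X=29.39 E=32.82 M=161.32
t=5.97: Z=0.00 R=13.55 X=29.39 E=32.82 M=180.78
t=6.82: Z=0.00 R=13.55 X=29.39 E=32.82 M=200.02
t=7.67: Z=0.00 R=13.55 X=29.39 E=32.82 M=219.25
E(0.03)=36.082 > 35.633 but E(0.04)=35.533 ≤ 35.633, so the first grid time is t=0.04.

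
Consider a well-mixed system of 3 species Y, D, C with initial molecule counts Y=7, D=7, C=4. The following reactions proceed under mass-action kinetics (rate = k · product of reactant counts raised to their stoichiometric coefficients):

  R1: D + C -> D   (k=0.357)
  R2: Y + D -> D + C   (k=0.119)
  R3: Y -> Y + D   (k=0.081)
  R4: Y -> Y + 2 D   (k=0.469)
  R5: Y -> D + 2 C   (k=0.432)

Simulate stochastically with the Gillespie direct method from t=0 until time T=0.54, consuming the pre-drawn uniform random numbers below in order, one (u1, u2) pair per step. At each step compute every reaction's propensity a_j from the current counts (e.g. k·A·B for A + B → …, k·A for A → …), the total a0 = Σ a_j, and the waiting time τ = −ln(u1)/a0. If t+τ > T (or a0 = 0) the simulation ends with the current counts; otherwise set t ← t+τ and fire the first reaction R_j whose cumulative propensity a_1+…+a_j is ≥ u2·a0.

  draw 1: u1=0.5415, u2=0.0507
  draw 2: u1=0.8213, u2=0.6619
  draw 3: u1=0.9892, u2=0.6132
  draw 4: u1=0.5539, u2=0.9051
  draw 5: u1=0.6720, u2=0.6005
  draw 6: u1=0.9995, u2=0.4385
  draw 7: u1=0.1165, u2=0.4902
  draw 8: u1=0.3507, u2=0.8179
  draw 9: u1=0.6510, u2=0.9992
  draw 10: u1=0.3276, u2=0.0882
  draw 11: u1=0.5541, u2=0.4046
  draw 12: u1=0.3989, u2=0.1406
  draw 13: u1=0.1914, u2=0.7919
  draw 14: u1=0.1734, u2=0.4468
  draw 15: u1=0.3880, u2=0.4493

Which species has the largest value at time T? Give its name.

t=0.000: Y=7 D=7 C=4
Draw 1: a1=9.996, a2=5.831, a3=0.567, a4=3.283, a5=3.024, a0=22.701; τ=−ln(0.5415)/22.701=0.027 → t=0.027; u2·a0=0.0507·22.701=1.151 ≤ a1=9.996 → R1 fires; Y=7 D=7 C=3
Draw 2: a1=7.497, a2=5.831, a3=0.567, a4=3.283, a5=3.024, a0=20.202; τ=−ln(0.8213)/20.202=0.010 → t=0.037; u2·a0=0.6619·20.202=13.372; a1+a2=13.328 < 13.372 ≤ a1+…+a3=13.895 → R3 fires; Y=7 D=8 C=3
Draw 3: a1=8.568, a2=6.664, a3=0.567, a4=3.283, a5=3.024, a0=22.106; τ=−ln(0.9892)/22.106=0.000 → t=0.037; u2·a0=0.6132·22.106=13.555; a1=8.568 < 13.555 ≤ a1+a2=15.232 → R2 fires; Y=6 D=8 C=4
Draw 4: a1=11.424, a2=5.712, a3=0.486, a4=2.814, a5=2.592, a0=23.028; τ=−ln(0.5539)/23.028=0.026 → t=0.063; u2·a0=0.9051·23.028=20.843; a1+…+a4=20.436 < 20.843 ≤ a1+…+a5=23.028 → R5 fires; Y=5 D=9 C=6
Draw 5: a1=19.278, a2=5.355, a3=0.405, a4=2.345, a5=2.160, a0=29.543; τ=−ln(0.6720)/29.543=0.013 → t=0.076; u2·a0=0.6005·29.543=17.741 ≤ a1=19.278 → R1 fires; Y=5 D=9 C=5
Draw 6: a1=16.065, a2=5.355, a3=0.405, a4=2.345, a5=2.160, a0=26.330; τ=−ln(0.9995)/26.330=0.000 → t=0.076; u2·a0=0.4385·26.330=11.546 ≤ a1=16.065 → R1 fires; Y=5 D=9 C=4
Draw 7: a1=12.852, a2=5.355, a3=0.405, a4=2.345, a5=2.160, a0=23.117; τ=−ln(0.1165)/23.117=0.093 → t=0.169; u2·a0=0.4902·23.117=11.332 ≤ a1=12.852 → R1 fires; Y=5 D=9 C=3
Draw 8: a1=9.639, a2=5.355, a3=0.405, a4=2.345, a5=2.160, a0=19.904; τ=−ln(0.3507)/19.904=0.053 → t=0.222; u2·a0=0.8179·19.904=16.279; a1+…+a3=15.399 < 16.279 ≤ a1+…+a4=17.744 → R4 fires; Y=5 D=11 C=3
Draw 9: a1=11.781, a2=6.545, a3=0.405, a4=2.345, a5=2.160, a0=23.236; τ=−ln(0.6510)/23.236=0.018 → t=0.241; u2·a0=0.9992·23.236=23.217; a1+…+a4=21.076 < 23.217 ≤ a1+…+a5=23.236 → R5 fires; Y=4 D=12 C=5
Draw 10: a1=21.420, a2=5.712, a3=0.324, a4=1.876, a5=1.728, a0=31.060; τ=−ln(0.3276)/31.060=0.036 → t=0.276; u2·a0=0.0882·31.060=2.739 ≤ a1=21.420 → R1 fires; Y=4 D=12 C=4
Draw 11: a1=17.136, a2=5.712, a3=0.324, a4=1.876, a5=1.728, a0=26.776; τ=−ln(0.5541)/26.776=0.022 → t=0.298; u2·a0=0.4046·26.776=10.834 ≤ a1=17.136 → R1 fires; Y=4 D=12 C=3
Draw 12: a1=12.852, a2=5.712, a3=0.324, a4=1.876, a5=1.728, a0=22.492; τ=−ln(0.3989)/22.492=0.041 → t=0.339; u2·a0=0.1406·22.492=3.162 ≤ a1=12.852 → R1 fires; Y=4 D=12 C=2
Draw 13: a1=8.568, a2=5.712, a3=0.324, a4=1.876, a5=1.728, a0=18.208; τ=−ln(0.1914)/18.208=0.091 → t=0.430; u2·a0=0.7919·18.208=14.419; a1+a2=14.280 < 14.419 ≤ a1+…+a3=14.604 → R3 fires; Y=4 D=13 C=2
Draw 14: a1=9.282, a2=6.188, a3=0.324, a4=1.876, a5=1.728, a0=19.398; τ=−ln(0.1734)/19.398=0.090 → t=0.520; u2·a0=0.4468·19.398=8.667 ≤ a1=9.282 → R1 fires; Y=4 D=13 C=1
Draw 15: a1=4.641, a2=6.188, a3=0.324, a4=1.876, a5=1.728, a0=14.757; τ=−ln(0.3880)/14.757=0.064 → t=0.585 > T=0.54: stop.
At T=0.54: Y=4 D=13 C=1; the largest is D.

Dominant species at T: D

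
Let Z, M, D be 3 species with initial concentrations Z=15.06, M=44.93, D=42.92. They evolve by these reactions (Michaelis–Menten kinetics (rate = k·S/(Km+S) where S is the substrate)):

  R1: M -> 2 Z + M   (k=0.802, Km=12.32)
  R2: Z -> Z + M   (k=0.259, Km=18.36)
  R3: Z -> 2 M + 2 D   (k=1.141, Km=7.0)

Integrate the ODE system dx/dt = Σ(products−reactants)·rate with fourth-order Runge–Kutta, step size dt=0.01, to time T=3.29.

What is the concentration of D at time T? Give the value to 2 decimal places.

RK4 with dt=0.01: 329 steps to T=3.29. Trajectory (selected grid times):
t=0.00: Z=15.06 M=44.93 D=42.92
t=0.37: Z=15.24 M=45.55 D=43.50
t=0.73: Z=15.41 M=46.16 D=44.06
t=1.10: Z=15.59 M=46.78 D=44.64
t=1.46: Z=15.76 M=47.39 D=45.21
t=1.83: Z=15.94 M=48.02 D=45.80
t=2.19: Z=16.12 M=48.64 D=46.37
t=2.56: Z=16.30 M=49.27 D=46.96
t=2.92: Z=16.47 M=49.89 D=47.53
t=3.29: Z=16.65 M=50.53 D=48.13
Read off D at T=3.29: 48.13

D at T = 48.13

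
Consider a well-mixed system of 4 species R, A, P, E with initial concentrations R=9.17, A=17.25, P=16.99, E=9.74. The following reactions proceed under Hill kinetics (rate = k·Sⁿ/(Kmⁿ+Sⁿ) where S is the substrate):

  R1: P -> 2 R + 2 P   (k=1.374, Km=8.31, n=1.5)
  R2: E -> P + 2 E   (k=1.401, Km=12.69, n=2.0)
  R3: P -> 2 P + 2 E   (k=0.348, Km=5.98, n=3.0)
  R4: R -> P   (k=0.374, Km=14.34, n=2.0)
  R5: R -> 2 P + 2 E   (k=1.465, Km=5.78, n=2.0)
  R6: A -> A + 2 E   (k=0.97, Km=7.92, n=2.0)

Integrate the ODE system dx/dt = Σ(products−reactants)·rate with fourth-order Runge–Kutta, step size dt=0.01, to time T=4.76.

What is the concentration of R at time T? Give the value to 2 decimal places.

R at T = 14.06

RK4 with dt=0.01: 476 steps to T=4.76. Trajectory (selected grid times):
t=0.00: R=9.17 A=17.25 P=16.99 E=9.74
t=0.53: R=9.66 A=17.25 P=19.23 E=12.39
t=1.06: R=10.17 A=17.25 P=21.61 E=15.16
t=1.59: R=10.70 A=17.25 P=24.11 E=18.03
t=2.12: R=11.25 A=17.25 P=26.72 E=20.98
t=2.64: R=11.79 A=17.25 P=29.36 E=23.94
t=3.17: R=12.35 A=17.25 P=32.12 E=27.01
t=3.70: R=12.92 A=17.25 P=34.94 E=30.13
t=4.23: R=13.49 A=17.25 P=37.82 E=33.29
t=4.76: R=14.06 A=17.25 P=40.73 E=36.48
Read off R at T=4.76: 14.06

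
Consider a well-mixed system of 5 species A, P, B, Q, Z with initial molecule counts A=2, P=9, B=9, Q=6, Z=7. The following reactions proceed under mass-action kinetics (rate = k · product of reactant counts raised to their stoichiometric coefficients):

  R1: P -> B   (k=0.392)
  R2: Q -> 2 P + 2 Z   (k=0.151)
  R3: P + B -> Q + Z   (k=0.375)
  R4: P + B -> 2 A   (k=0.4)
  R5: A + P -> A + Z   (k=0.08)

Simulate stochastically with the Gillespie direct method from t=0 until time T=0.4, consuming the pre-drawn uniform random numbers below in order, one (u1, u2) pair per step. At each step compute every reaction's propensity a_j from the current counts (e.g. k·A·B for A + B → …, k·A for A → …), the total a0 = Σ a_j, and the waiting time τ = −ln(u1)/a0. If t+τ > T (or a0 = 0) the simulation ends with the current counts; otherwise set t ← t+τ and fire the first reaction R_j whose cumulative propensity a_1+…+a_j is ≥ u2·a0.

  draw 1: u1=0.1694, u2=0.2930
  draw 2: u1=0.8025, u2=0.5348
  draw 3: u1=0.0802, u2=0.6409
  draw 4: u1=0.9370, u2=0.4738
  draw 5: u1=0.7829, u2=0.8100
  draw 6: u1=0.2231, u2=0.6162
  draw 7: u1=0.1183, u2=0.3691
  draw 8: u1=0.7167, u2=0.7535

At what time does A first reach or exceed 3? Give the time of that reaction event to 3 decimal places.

Threshold first reached at t = 0.030

t=0.000: A=2 P=9 B=9 Q=6 Z=7
Draw 1: a1=3.528, a2=0.906, a3=30.375, a4=32.400, a5=1.440, a0=68.649; τ=−ln(0.1694)/68.649=0.026 → t=0.026; u2·a0=0.2930·68.649=20.114; a1+a2=4.434 < 20.114 ≤ a1+…+a3=34.809 → R3 fires; A=2 P=8 B=8 Q=7 Z=8
Draw 2: a1=3.136, a2=1.057, a3=24.000, a4=25.600, a5=1.280, a0=55.073; τ=−ln(0.8025)/55.073=0.004 → t=0.030; u2·a0=0.5348·55.073=29.453; a1+…+a3=28.193 < 29.453 ≤ a1+…+a4=53.793 → R4 fires; A=4 P=7 B=7 Q=7 Z=8
Draw 3: a1=2.744, a2=1.057, a3=18.375, a4=19.600, a5=2.240, a0=44.016; τ=−ln(0.0802)/44.016=0.057 → t=0.087; u2·a0=0.6409·44.016=28.210; a1+…+a3=22.176 < 28.210 ≤ a1+…+a4=41.776 → R4 fires; A=6 P=6 B=6 Q=7 Z=8
Draw 4: a1=2.352, a2=1.057, a3=13.500, a4=14.400, a5=2.880, a0=34.189; τ=−ln(0.9370)/34.189=0.002 → t=0.089; u2·a0=0.4738·34.189=16.199; a1+a2=3.409 < 16.199 ≤ a1+…+a3=16.909 → R3 fires; A=6 P=5 B=5 Q=8 Z=9
Draw 5: a1=1.960, a2=1.208, a3=9.375, a4=10.000, a5=2.400, a0=24.943; τ=−ln(0.7829)/24.943=0.010 → t=0.099; u2·a0=0.8100·24.943=20.204; a1+…+a3=12.543 < 20.204 ≤ a1+…+a4=22.543 → R4 fires; A=8 P=4 B=4 Q=8 Z=9
Draw 6: a1=1.568, a2=1.208, a3=6.000, a4=6.400, a5=2.560, a0=17.736; τ=−ln(0.2231)/17.736=0.085 → t=0.183; u2·a0=0.6162·17.736=10.929; a1+…+a3=8.776 < 10.929 ≤ a1+…+a4=15.176 → R4 fires; A=10 P=3 B=3 Q=8 Z=9
Draw 7: a1=1.176, a2=1.208, a3=3.375, a4=3.600, a5=2.400, a0=11.759; τ=−ln(0.1183)/11.759=0.182 → t=0.365; u2·a0=0.3691·11.759=4.340; a1+a2=2.384 < 4.340 ≤ a1+…+a3=5.759 → R3 fires; A=10 P=2 B=2 Q=9 Z=10
Draw 8: a1=0.784, a2=1.359, a3=1.500, a4=1.600, a5=1.600, a0=6.843; τ=−ln(0.7167)/6.843=0.049 → t=0.414 > T=0.4: stop.
A first becomes ≥ 3 when it reaches 4 at the event at t=0.030.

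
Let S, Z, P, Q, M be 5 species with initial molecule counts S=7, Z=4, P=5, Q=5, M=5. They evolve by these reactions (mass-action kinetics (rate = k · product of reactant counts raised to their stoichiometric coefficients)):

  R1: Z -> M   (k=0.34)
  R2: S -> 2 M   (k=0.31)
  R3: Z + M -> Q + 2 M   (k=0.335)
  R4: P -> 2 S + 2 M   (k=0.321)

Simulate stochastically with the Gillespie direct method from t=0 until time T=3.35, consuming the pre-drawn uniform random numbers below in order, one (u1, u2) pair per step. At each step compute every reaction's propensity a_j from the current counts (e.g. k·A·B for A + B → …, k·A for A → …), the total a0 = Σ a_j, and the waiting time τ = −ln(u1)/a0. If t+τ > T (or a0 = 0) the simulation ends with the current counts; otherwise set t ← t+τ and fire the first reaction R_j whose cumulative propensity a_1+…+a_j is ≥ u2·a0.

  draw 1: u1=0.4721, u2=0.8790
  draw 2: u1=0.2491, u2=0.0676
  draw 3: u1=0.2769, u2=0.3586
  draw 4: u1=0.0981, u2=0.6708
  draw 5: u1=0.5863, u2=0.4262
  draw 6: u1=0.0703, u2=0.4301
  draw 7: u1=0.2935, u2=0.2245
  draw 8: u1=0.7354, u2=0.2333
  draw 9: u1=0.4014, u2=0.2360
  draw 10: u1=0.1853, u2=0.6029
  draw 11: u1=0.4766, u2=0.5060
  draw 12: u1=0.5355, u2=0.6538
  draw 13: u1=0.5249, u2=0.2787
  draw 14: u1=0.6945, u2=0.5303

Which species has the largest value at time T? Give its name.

Dominant species at T: M

t=0.000: S=7 Z=4 P=5 Q=5 M=5
Draw 1: a1=1.360, a2=2.170, a3=6.700, a4=1.605, a0=11.835; τ=−ln(0.4721)/11.835=0.063 → t=0.063; u2·a0=0.8790·11.835=10.403; a1+…+a3=10.230 < 10.403 ≤ a1+…+a4=11.835 → R4 fires; S=9 Z=4 P=4 Q=5 M=7
Draw 2: a1=1.360, a2=2.790, a3=9.380, a4=1.284, a0=14.814; τ=−ln(0.2491)/14.814=0.094 → t=0.157; u2·a0=0.0676·14.814=1.001 ≤ a1=1.360 → R1 fires; S=9 Z=3 P=4 Q=5 M=8
Draw 3: a1=1.020, a2=2.790, a3=8.040, a4=1.284, a0=13.134; τ=−ln(0.2769)/13.134=0.098 → t=0.255; u2·a0=0.3586·13.134=4.710; a1+a2=3.810 < 4.710 ≤ a1+…+a3=11.850 → R3 fires; S=9 Z=2 P=4 Q=6 M=9
Draw 4: a1=0.680, a2=2.790, a3=6.030, a4=1.284, a0=10.784; τ=−ln(0.0981)/10.784=0.215 → t=0.470; u2·a0=0.6708·10.784=7.234; a1+a2=3.470 < 7.234 ≤ a1+…+a3=9.500 → R3 fires; S=9 Z=1 P=4 Q=7 M=10
Draw 5: a1=0.340, a2=2.790, a3=3.350, a4=1.284, a0=7.764; τ=−ln(0.5863)/7.764=0.069 → t=0.539; u2·a0=0.4262·7.764=3.309; a1+a2=3.130 < 3.309 ≤ a1+…+a3=6.480 → R3 fires; S=9 Z=0 P=4 Q=8 M=11
Draw 6: a1=0.000, a2=2.790, a3=0.000, a4=1.284, a0=4.074; τ=−ln(0.0703)/4.074=0.652 → t=1.191; u2·a0=0.4301·4.074=1.752; a1=0.000 < 1.752 ≤ a1+a2=2.790 → R2 fires; S=8 Z=0 P=4 Q=8 M=13
Draw 7: a1=0.000, a2=2.480, a3=0.000, a4=1.284, a0=3.764; τ=−ln(0.2935)/3.764=0.326 → t=1.516; u2·a0=0.2245·3.764=0.845; a1=0.000 < 0.845 ≤ a1+a2=2.480 → R2 fires; S=7 Z=0 P=4 Q=8 M=15
Draw 8: a1=0.000, a2=2.170, a3=0.000, a4=1.284, a0=3.454; τ=−ln(0.7354)/3.454=0.089 → t=1.605; u2·a0=0.2333·3.454=0.806; a1=0.000 < 0.806 ≤ a1+a2=2.170 → R2 fires; S=6 Z=0 P=4 Q=8 M=17
Draw 9: a1=0.000, a2=1.860, a3=0.000, a4=1.284, a0=3.144; τ=−ln(0.4014)/3.144=0.290 → t=1.896; u2·a0=0.2360·3.144=0.742; a1=0.000 < 0.742 ≤ a1+a2=1.860 → R2 fires; S=5 Z=0 P=4 Q=8 M=19
Draw 10: a1=0.000, a2=1.550, a3=0.000, a4=1.284, a0=2.834; τ=−ln(0.1853)/2.834=0.595 → t=2.491; u2·a0=0.6029·2.834=1.709; a1+…+a3=1.550 < 1.709 ≤ a1+…+a4=2.834 → R4 fires; S=7 Z=0 P=3 Q=8 M=21
Draw 11: a1=0.000, a2=2.170, a3=0.000, a4=0.963, a0=3.133; τ=−ln(0.4766)/3.133=0.237 → t=2.727; u2·a0=0.5060·3.133=1.585; a1=0.000 < 1.585 ≤ a1+a2=2.170 → R2 fires; S=6 Z=0 P=3 Q=8 M=23
Draw 12: a1=0.000, a2=1.860, a3=0.000, a4=0.963, a0=2.823; τ=−ln(0.5355)/2.823=0.221 → t=2.948; u2·a0=0.6538·2.823=1.846; a1=0.000 < 1.846 ≤ a1+a2=1.860 → R2 fires; S=5 Z=0 P=3 Q=8 M=25
Draw 13: a1=0.000, a2=1.550, a3=0.000, a4=0.963, a0=2.513; τ=−ln(0.5249)/2.513=0.256 → t=3.205; u2·a0=0.2787·2.513=0.700; a1=0.000 < 0.700 ≤ a1+a2=1.550 → R2 fires; S=4 Z=0 P=3 Q=8 M=27
Draw 14: a1=0.000, a2=1.240, a3=0.000, a4=0.963, a0=2.203; τ=−ln(0.6945)/2.203=0.165 → t=3.370 > T=3.35: stop.
At T=3.35: S=4 Z=0 P=3 Q=8 M=27; the largest is M.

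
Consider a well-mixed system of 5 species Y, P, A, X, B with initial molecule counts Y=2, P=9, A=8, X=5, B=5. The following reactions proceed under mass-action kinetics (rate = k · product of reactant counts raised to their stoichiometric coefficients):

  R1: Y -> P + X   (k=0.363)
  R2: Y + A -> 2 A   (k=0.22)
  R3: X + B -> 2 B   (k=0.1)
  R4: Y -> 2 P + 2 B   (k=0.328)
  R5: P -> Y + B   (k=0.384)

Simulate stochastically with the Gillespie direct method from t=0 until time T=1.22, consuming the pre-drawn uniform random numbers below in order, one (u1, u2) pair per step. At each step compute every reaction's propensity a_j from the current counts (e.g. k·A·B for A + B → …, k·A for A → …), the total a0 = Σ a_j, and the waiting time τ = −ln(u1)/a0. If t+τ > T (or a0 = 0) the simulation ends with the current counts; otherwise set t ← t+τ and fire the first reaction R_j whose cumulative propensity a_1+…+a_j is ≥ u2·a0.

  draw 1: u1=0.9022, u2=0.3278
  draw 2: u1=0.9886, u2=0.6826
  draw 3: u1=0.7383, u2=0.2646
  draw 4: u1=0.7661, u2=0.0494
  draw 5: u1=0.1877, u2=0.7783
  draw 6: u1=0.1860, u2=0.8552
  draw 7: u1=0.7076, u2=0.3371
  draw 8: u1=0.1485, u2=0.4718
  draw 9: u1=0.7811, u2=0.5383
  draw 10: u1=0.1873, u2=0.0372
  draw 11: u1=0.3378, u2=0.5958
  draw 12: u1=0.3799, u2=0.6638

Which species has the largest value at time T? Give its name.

Dominant species at T: A

t=0.000: Y=2 P=9 A=8 X=5 B=5
Draw 1: a1=0.726, a2=3.520, a3=2.500, a4=0.656, a5=3.456, a0=10.858; τ=−ln(0.9022)/10.858=0.009 → t=0.009; u2·a0=0.3278·10.858=3.559; a1=0.726 < 3.559 ≤ a1+a2=4.246 → R2 fires; Y=1 P=9 A=9 X=5 B=5
Draw 2: a1=0.363, a2=1.980, a3=2.500, a4=0.328, a5=3.456, a0=8.627; τ=−ln(0.9886)/8.627=0.001 → t=0.011; u2·a0=0.6826·8.627=5.889; a1+…+a4=5.171 < 5.889 ≤ a1+…+a5=8.627 → R5 fires; Y=2 P=8 A=9 X=5 B=6
Draw 3: a1=0.726, a2=3.960, a3=3.000, a4=0.656, a5=3.072, a0=11.414; τ=−ln(0.7383)/11.414=0.027 → t=0.037; u2·a0=0.2646·11.414=3.020; a1=0.726 < 3.020 ≤ a1+a2=4.686 → R2 fires; Y=1 P=8 A=10 X=5 B=6
Draw 4: a1=0.363, a2=2.200, a3=3.000, a4=0.328, a5=3.072, a0=8.963; τ=−ln(0.7661)/8.963=0.030 → t=0.067; u2·a0=0.0494·8.963=0.443; a1=0.363 < 0.443 ≤ a1+a2=2.563 → R2 fires; Y=0 P=8 A=11 X=5 B=6
Draw 5: a1=0.000, a2=0.000, a3=3.000, a4=0.000, a5=3.072, a0=6.072; τ=−ln(0.1877)/6.072=0.276 → t=0.343; u2·a0=0.7783·6.072=4.726; a1+…+a4=3.000 < 4.726 ≤ a1+…+a5=6.072 → R5 fires; Y=1 P=7 A=11 X=5 B=7
Draw 6: a1=0.363, a2=2.420, a3=3.500, a4=0.328, a5=2.688, a0=9.299; τ=−ln(0.1860)/9.299=0.181 → t=0.524; u2·a0=0.8552·9.299=7.953; a1+…+a4=6.611 < 7.953 ≤ a1+…+a5=9.299 → R5 fires; Y=2 P=6 A=11 X=5 B=8
Draw 7: a1=0.726, a2=4.840, a3=4.000, a4=0.656, a5=2.304, a0=12.526; τ=−ln(0.7076)/12.526=0.028 → t=0.551; u2·a0=0.3371·12.526=4.223; a1=0.726 < 4.223 ≤ a1+a2=5.566 → R2 fires; Y=1 P=6 A=12 X=5 B=8
Draw 8: a1=0.363, a2=2.640, a3=4.000, a4=0.328, a5=2.304, a0=9.635; τ=−ln(0.1485)/9.635=0.198 → t=0.749; u2·a0=0.4718·9.635=4.546; a1+a2=3.003 < 4.546 ≤ a1+…+a3=7.003 → R3 fires; Y=1 P=6 A=12 X=4 B=9
Draw 9: a1=0.363, a2=2.640, a3=3.600, a4=0.328, a5=2.304, a0=9.235; τ=−ln(0.7811)/9.235=0.027 → t=0.776; u2·a0=0.5383·9.235=4.971; a1+a2=3.003 < 4.971 ≤ a1+…+a3=6.603 → R3 fires; Y=1 P=6 A=12 X=3 B=10
Draw 10: a1=0.363, a2=2.640, a3=3.000, a4=0.328, a5=2.304, a0=8.635; τ=−ln(0.1873)/8.635=0.194 → t=0.970; u2·a0=0.0372·8.635=0.321 ≤ a1=0.363 → R1 fires; Y=0 P=7 A=12 X=4 B=10
Draw 11: a1=0.000, a2=0.000, a3=4.000, a4=0.000, a5=2.688, a0=6.688; τ=−ln(0.3378)/6.688=0.162 → t=1.132; u2·a0=0.5958·6.688=3.985; a1+a2=0.000 < 3.985 ≤ a1+…+a3=4.000 → R3 fires; Y=0 P=7 A=12 X=3 B=11
Draw 12: a1=0.000, a2=0.000, a3=3.300, a4=0.000, a5=2.688, a0=5.988; τ=−ln(0.3799)/5.988=0.162 → t=1.294 > T=1.22: stop.
At T=1.22: Y=0 P=7 A=12 X=3 B=11; the largest is A.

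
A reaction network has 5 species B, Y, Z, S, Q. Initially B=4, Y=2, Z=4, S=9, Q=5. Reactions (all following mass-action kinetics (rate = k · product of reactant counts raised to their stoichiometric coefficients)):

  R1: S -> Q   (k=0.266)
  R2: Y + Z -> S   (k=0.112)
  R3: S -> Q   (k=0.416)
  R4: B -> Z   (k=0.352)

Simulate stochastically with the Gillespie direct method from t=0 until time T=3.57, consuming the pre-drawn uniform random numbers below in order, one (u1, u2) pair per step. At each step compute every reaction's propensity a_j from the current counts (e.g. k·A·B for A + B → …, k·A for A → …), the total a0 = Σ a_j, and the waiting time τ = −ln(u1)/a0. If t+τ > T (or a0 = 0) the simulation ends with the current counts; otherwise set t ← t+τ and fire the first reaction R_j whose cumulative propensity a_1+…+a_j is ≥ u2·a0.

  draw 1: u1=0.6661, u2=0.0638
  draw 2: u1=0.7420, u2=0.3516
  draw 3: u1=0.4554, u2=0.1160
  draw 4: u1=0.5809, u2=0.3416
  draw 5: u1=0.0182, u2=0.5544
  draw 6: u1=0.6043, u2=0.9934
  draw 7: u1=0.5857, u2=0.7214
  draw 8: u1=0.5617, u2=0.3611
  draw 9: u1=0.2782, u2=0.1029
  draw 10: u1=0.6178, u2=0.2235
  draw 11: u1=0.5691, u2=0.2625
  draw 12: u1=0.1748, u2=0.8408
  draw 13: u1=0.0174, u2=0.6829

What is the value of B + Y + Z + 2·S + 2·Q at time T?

Check how each reaction changes W = B + Y + Z + 2·S + 2·Q (weight of products minus weight of reactants):
R1: S -> Q: (2·1) − (2·1) = 2 − 2 = 0
R2: Y + Z -> S: (2·1) − (1·1 + 1·1) = 2 − 2 = 0
R3: S -> Q: (2·1) − (2·1) = 2 − 2 = 0
R4: B -> Z: (1·1) − (1·1) = 1 − 1 = 0
Every reaction leaves W unchanged, so W is conserved and no simulation is needed: W(T) = W(0) = 4 + 2 + 4 + 2·9 + 2·5 = 38

Value at T = 38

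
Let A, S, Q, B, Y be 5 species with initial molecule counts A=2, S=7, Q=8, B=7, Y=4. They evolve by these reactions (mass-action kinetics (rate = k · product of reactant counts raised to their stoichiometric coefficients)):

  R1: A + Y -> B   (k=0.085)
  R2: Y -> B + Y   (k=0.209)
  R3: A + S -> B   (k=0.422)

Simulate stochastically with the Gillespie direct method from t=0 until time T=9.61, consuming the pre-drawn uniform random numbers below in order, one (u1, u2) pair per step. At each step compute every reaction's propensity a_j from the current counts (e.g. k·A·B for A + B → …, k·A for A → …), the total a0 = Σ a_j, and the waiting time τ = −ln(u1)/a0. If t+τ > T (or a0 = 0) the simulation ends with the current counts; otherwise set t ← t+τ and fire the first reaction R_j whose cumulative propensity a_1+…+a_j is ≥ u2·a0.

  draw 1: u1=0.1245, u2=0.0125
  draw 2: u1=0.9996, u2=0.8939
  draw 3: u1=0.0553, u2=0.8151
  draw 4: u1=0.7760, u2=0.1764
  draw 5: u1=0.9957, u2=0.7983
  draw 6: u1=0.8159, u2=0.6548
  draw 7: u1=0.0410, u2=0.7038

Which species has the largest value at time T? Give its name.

Dominant species at T: B

t=0.000: A=2 S=7 Q=8 B=7 Y=4
Draw 1: a1=0.680, a2=0.836, a3=5.908, a0=7.424; τ=−ln(0.1245)/7.424=0.281 → t=0.281; u2·a0=0.0125·7.424=0.093 ≤ a1=0.680 → R1 fires; A=1 S=7 Q=8 B=8 Y=3
Draw 2: a1=0.255, a2=0.627, a3=2.954, a0=3.836; τ=−ln(0.9996)/3.836=0.000 → t=0.281; u2·a0=0.8939·3.836=3.429; a1+a2=0.882 < 3.429 ≤ a1+…+a3=3.836 → R3 fires; A=0 S=6 Q=8 B=9 Y=3
Draw 3: a1=0.000, a2=0.627, a3=0.000, a0=0.627; τ=−ln(0.0553)/0.627=4.617 → t=4.898; u2·a0=0.8151·0.627=0.511; a1=0.000 < 0.511 ≤ a1+a2=0.627 → R2 fires; A=0 S=6 Q=8 B=10 Y=3
Draw 4: a1=0.000, a2=0.627, a3=0.000, a0=0.627; τ=−ln(0.7760)/0.627=0.404 → t=5.302; u2·a0=0.1764·0.627=0.111; a1=0.000 < 0.111 ≤ a1+a2=0.627 → R2 fires; A=0 S=6 Q=8 B=11 Y=3
Draw 5: a1=0.000, a2=0.627, a3=0.000, a0=0.627; τ=−ln(0.9957)/0.627=0.007 → t=5.309; u2·a0=0.7983·0.627=0.501; a1=0.000 < 0.501 ≤ a1+a2=0.627 → R2 fires; A=0 S=6 Q=8 B=12 Y=3
Draw 6: a1=0.000, a2=0.627, a3=0.000, a0=0.627; τ=−ln(0.8159)/0.627=0.325 → t=5.634; u2·a0=0.6548·0.627=0.411; a1=0.000 < 0.411 ≤ a1+a2=0.627 → R2 fires; A=0 S=6 Q=8 B=13 Y=3
Draw 7: a1=0.000, a2=0.627, a3=0.000, a0=0.627; τ=−ln(0.0410)/0.627=5.094 → t=10.728 > T=9.61: stop.
At T=9.61: A=0 S=6 Q=8 B=13 Y=3; the largest is B.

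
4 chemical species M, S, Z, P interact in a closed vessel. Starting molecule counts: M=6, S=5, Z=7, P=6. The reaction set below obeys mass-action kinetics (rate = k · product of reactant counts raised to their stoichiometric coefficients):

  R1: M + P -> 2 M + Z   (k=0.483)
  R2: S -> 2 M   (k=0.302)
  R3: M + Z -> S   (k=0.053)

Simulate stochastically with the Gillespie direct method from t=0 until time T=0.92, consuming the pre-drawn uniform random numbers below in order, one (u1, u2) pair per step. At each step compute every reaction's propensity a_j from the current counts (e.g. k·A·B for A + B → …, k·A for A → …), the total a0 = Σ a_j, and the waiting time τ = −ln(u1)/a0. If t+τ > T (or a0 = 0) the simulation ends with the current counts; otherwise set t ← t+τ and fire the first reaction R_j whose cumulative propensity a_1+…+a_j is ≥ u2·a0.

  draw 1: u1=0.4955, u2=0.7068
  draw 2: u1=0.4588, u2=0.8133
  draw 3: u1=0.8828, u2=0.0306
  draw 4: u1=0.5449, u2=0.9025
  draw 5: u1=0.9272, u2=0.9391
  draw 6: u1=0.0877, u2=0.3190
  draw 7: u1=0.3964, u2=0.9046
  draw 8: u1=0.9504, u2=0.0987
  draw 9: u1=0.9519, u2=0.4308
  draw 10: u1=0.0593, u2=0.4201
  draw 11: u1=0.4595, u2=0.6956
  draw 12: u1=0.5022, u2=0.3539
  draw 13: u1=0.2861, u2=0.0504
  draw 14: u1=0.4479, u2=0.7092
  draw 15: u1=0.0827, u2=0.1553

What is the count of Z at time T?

t=0.000: M=6 S=5 Z=7 P=6
Draw 1: a1=17.388, a2=1.510, a3=2.226, a0=21.124; τ=−ln(0.4955)/21.124=0.033 → t=0.033; u2·a0=0.7068·21.124=14.930 ≤ a1=17.388 → R1 fires; M=7 S=5 Z=8 P=5
Draw 2: a1=16.905, a2=1.510, a3=2.968, a0=21.383; τ=−ln(0.4588)/21.383=0.036 → t=0.070; u2·a0=0.8133·21.383=17.391; a1=16.905 < 17.391 ≤ a1+a2=18.415 → R2 fires; M=9 S=4 Z=8 P=5
Draw 3: a1=21.735, a2=1.208, a3=3.816, a0=26.759; τ=−ln(0.8828)/26.759=0.005 → t=0.074; u2·a0=0.0306·26.759=0.819 ≤ a1=21.735 → R1 fires; M=10 S=4 Z=9 P=4
Draw 4: a1=19.320, a2=1.208, a3=4.770, a0=25.298; τ=−ln(0.5449)/25.298=0.024 → t=0.098; u2·a0=0.9025·25.298=22.831; a1+a2=20.528 < 22.831 ≤ a1+…+a3=25.298 → R3 fires; M=9 S=5 Z=8 P=4
Draw 5: a1=17.388, a2=1.510, a3=3.816, a0=22.714; τ=−ln(0.9272)/22.714=0.003 → t=0.102; u2·a0=0.9391·22.714=21.331; a1+a2=18.898 < 21.331 ≤ a1+…+a3=22.714 → R3 fires; M=8 S=6 Z=7 P=4
Draw 6: a1=15.456, a2=1.812, a3=2.968, a0=20.236; τ=−ln(0.0877)/20.236=0.120 → t=0.222; u2·a0=0.3190·20.236=6.455 ≤ a1=15.456 → R1 fires; M=9 S=6 Z=8 P=3
Draw 7: a1=13.041, a2=1.812, a3=3.816, a0=18.669; τ=−ln(0.3964)/18.669=0.050 → t=0.272; u2·a0=0.9046·18.669=16.888; a1+a2=14.853 < 16.888 ≤ a1+…+a3=18.669 → R3 fires; M=8 S=7 Z=7 P=3
Draw 8: a1=11.592, a2=2.114, a3=2.968, a0=16.674; τ=−ln(0.9504)/16.674=0.003 → t=0.275; u2·a0=0.0987·16.674=1.646 ≤ a1=11.592 → R1 fires; M=9 S=7 Z=8 P=2
Draw 9: a1=8.694, a2=2.114, a3=3.816, a0=14.624; τ=−ln(0.9519)/14.624=0.003 → t=0.278; u2·a0=0.4308·14.624=6.300 ≤ a1=8.694 → R1 fires; M=10 S=7 Z=9 P=1
Draw 10: a1=4.830, a2=2.114, a3=4.770, a0=11.714; τ=−ln(0.0593)/11.714=0.241 → t=0.519; u2·a0=0.4201·11.714=4.921; a1=4.830 < 4.921 ≤ a1+a2=6.944 → R2 fires; M=12 S=6 Z=9 P=1
Draw 11: a1=5.796, a2=1.812, a3=5.724, a0=13.332; τ=−ln(0.4595)/13.332=0.058 → t=0.577; u2·a0=0.6956·13.332=9.274; a1+a2=7.608 < 9.274 ≤ a1+…+a3=13.332 → R3 fires; M=11 S=7 Z=8 P=1
Draw 12: a1=5.313, a2=2.114, a3=4.664, a0=12.091; τ=−ln(0.5022)/12.091=0.057 → t=0.634; u2·a0=0.3539·12.091=4.279 ≤ a1=5.313 → R1 fires; M=12 S=7 Z=9 P=0
Draw 13: a1=0.000, a2=2.114, a3=5.724, a0=7.838; τ=−ln(0.2861)/7.838=0.160 → t=0.794; u2·a0=0.0504·7.838=0.395; a1=0.000 < 0.395 ≤ a1+a2=2.114 → R2 fires; M=14 S=6 Z=9 P=0
Draw 14: a1=0.000, a2=1.812, a3=6.678, a0=8.490; τ=−ln(0.4479)/8.490=0.095 → t=0.889; u2·a0=0.7092·8.490=6.021; a1+a2=1.812 < 6.021 ≤ a1+…+a3=8.490 → R3 fires; M=13 S=7 Z=8 P=0
Draw 15: a1=0.000, a2=2.114, a3=5.512, a0=7.626; τ=−ln(0.0827)/7.626=0.327 → t=1.216 > T=0.92: stop.
Read off Z at T=0.92: 8

Z at T = 8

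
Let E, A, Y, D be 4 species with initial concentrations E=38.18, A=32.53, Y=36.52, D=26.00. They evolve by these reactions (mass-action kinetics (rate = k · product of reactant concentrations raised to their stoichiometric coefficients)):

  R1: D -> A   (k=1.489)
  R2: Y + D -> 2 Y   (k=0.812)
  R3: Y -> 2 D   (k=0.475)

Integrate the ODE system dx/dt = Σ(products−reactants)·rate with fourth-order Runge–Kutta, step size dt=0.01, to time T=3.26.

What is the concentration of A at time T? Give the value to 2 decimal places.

A at T = 39.04

RK4 with dt=0.01: 326 steps to T=3.26. Trajectory (selected grid times):
t=0.00: E=38.18 A=32.53 Y=36.52 D=26.00
t=0.36: E=38.18 A=34.06 Y=70.74 D=1.14
t=0.72: E=38.18 A=34.67 Y=83.26 D=1.14
t=1.09: E=38.18 A=35.30 Y=98.57 D=1.15
t=1.45: E=38.18 A=35.92 Y=116.27 D=1.15
t=1.81: E=38.18 A=36.53 Y=137.28 D=1.15
t=2.17: E=38.18 A=37.15 Y=162.20 D=1.16
t=2.54: E=38.18 A=37.79 Y=192.67 D=1.16
t=2.90: E=38.18 A=38.41 Y=227.92 D=1.16
t=3.26: E=38.18 A=39.04 Y=269.74 D=1.16
Read off A at T=3.26: 39.04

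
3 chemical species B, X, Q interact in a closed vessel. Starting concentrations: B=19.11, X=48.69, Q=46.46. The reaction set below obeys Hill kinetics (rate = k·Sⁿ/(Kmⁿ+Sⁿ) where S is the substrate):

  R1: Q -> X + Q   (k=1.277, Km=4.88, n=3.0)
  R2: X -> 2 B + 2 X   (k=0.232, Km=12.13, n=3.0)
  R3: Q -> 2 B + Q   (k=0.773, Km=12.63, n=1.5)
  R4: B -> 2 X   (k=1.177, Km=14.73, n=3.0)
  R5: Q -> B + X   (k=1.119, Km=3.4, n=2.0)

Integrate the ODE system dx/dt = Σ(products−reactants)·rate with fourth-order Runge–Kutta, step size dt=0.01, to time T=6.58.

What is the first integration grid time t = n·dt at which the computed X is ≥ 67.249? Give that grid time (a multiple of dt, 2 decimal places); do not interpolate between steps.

RK4 with dt=0.01: 658 steps to T=6.58. Trajectory (selected grid times):
t=0.00: B=19.11 X=48.69 Q=46.46
t=0.73: B=20.63 X=51.82 Q=45.65
t=1.46: B=22.12 X=55.03 Q=44.84
t=2.19: B=23.57 X=58.29 Q=44.02
t=2.92: B=24.99 X=61.61 Q=43.21
t=3.66: B=26.41 X=65.01 Q=42.39
t=4.14: B=27.31 X=67.24 Q=41.85
t=4.15: B=27.33 X=67.28 Q=41.84
t=4.39: B=27.78 X=68.40 Q=41.58
t=5.12: B=29.14 X=71.82 Q=40.77
t=5.85: B=30.48 X=75.26 Q=39.95
t=6.58: B=31.81 X=78.73 Q=39.14
X(4.14)=67.236 < 67.249 but X(4.15)=67.282 ≥ 67.249, so the first grid time is t=4.15.

Threshold first reached at t = 4.15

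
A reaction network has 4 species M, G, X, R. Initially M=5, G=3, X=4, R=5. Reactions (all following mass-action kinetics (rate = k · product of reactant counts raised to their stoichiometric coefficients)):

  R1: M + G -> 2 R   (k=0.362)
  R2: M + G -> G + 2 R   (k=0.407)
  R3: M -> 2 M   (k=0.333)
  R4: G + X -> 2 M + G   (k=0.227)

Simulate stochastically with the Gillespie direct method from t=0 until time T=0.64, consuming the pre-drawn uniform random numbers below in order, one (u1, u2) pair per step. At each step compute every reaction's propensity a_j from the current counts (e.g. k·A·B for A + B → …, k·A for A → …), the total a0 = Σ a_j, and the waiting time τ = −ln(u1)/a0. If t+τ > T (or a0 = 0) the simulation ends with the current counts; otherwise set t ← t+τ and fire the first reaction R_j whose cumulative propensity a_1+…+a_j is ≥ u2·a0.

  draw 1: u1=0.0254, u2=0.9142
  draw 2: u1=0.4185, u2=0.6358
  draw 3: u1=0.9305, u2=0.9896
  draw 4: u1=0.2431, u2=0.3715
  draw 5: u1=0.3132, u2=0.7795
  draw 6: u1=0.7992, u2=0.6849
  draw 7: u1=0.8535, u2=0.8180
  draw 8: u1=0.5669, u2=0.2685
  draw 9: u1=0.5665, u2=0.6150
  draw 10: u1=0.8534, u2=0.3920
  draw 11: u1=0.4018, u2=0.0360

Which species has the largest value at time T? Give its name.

t=0.000: M=5 G=3 X=4 R=5
Draw 1: a1=5.430, a2=6.105, a3=1.665, a4=2.724, a0=15.924; τ=−ln(0.0254)/15.924=0.231 → t=0.231; u2·a0=0.9142·15.924=14.558; a1+…+a3=13.200 < 14.558 ≤ a1+…+a4=15.924 → R4 fires; M=7 G=3 X=3 R=5
Draw 2: a1=7.602, a2=8.547, a3=2.331, a4=2.043, a0=20.523; τ=−ln(0.4185)/20.523=0.042 → t=0.273; u2·a0=0.6358·20.523=13.049; a1=7.602 < 13.049 ≤ a1+a2=16.149 → R2 fires; M=6 G=3 X=3 R=7
Draw 3: a1=6.516, a2=7.326, a3=1.998, a4=2.043, a0=17.883; τ=−ln(0.9305)/17.883=0.004 → t=0.277; u2·a0=0.9896·17.883=17.697; a1+…+a3=15.840 < 17.697 ≤ a1+…+a4=17.883 → R4 fires; M=8 G=3 X=2 R=7
Draw 4: a1=8.688, a2=9.768, a3=2.664, a4=1.362, a0=22.482; τ=−ln(0.2431)/22.482=0.063 → t=0.340; u2·a0=0.3715·22.482=8.352 ≤ a1=8.688 → R1 fires; M=7 G=2 X=2 R=9
Draw 5: a1=5.068, a2=5.698, a3=2.331, a4=0.908, a0=14.005; τ=−ln(0.3132)/14.005=0.083 → t=0.423; u2·a0=0.7795·14.005=10.917; a1+a2=10.766 < 10.917 ≤ a1+…+a3=13.097 → R3 fires; M=8 G=2 X=2 R=9
Draw 6: a1=5.792, a2=6.512, a3=2.664, a4=0.908, a0=15.876; τ=−ln(0.7992)/15.876=0.014 → t=0.437; u2·a0=0.6849·15.876=10.873; a1=5.792 < 10.873 ≤ a1+a2=12.304 → R2 fires; M=7 G=2 X=2 R=11
Draw 7: a1=5.068, a2=5.698, a3=2.331, a4=0.908, a0=14.005; τ=−ln(0.8535)/14.005=0.011 → t=0.448; u2·a0=0.8180·14.005=11.456; a1+a2=10.766 < 11.456 ≤ a1+…+a3=13.097 → R3 fires; M=8 G=2 X=2 R=11
Draw 8: a1=5.792, a2=6.512, a3=2.664, a4=0.908, a0=15.876; τ=−ln(0.5669)/15.876=0.036 → t=0.484; u2·a0=0.2685·15.876=4.263 ≤ a1=5.792 → R1 fires; M=7 G=1 X=2 R=13
Draw 9: a1=2.534, a2=2.849, a3=2.331, a4=0.454, a0=8.168; τ=−ln(0.5665)/8.168=0.070 → t=0.554; u2·a0=0.6150·8.168=5.023; a1=2.534 < 5.023 ≤ a1+a2=5.383 → R2 fires; M=6 G=1 X=2 R=15
Draw 10: a1=2.172, a2=2.442, a3=1.998, a4=0.454, a0=7.066; τ=−ln(0.8534)/7.066=0.022 → t=0.576; u2·a0=0.3920·7.066=2.770; a1=2.172 < 2.770 ≤ a1+a2=4.614 → R2 fires; M=5 G=1 X=2 R=17
Draw 11: a1=1.810, a2=2.035, a3=1.665, a4=0.454, a0=5.964; τ=−ln(0.4018)/5.964=0.153 → t=0.729 > T=0.64: stop.
At T=0.64: M=5 G=1 X=2 R=17; the largest is R.

Dominant species at T: R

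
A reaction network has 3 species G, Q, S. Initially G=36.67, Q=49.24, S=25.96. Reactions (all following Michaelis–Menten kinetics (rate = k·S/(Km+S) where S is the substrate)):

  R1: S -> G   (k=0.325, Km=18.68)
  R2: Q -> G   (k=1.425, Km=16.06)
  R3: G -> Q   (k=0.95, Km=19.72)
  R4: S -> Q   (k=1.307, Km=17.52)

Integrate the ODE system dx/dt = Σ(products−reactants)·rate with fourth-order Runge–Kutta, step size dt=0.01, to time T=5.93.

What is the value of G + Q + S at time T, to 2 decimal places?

Check how each reaction changes W = G + Q + S (weight of products minus weight of reactants):
R1: S -> G: (1·1) − (1·1) = 1 − 1 = 0
R2: Q -> G: (1·1) − (1·1) = 1 − 1 = 0
R3: G -> Q: (1·1) − (1·1) = 1 − 1 = 0
R4: S -> Q: (1·1) − (1·1) = 1 − 1 = 0
Every reaction leaves W unchanged, so W is conserved and no simulation is needed: W(T) = W(0) = 36.67 + 49.24 + 25.96 = 111.87

Value at T = 111.87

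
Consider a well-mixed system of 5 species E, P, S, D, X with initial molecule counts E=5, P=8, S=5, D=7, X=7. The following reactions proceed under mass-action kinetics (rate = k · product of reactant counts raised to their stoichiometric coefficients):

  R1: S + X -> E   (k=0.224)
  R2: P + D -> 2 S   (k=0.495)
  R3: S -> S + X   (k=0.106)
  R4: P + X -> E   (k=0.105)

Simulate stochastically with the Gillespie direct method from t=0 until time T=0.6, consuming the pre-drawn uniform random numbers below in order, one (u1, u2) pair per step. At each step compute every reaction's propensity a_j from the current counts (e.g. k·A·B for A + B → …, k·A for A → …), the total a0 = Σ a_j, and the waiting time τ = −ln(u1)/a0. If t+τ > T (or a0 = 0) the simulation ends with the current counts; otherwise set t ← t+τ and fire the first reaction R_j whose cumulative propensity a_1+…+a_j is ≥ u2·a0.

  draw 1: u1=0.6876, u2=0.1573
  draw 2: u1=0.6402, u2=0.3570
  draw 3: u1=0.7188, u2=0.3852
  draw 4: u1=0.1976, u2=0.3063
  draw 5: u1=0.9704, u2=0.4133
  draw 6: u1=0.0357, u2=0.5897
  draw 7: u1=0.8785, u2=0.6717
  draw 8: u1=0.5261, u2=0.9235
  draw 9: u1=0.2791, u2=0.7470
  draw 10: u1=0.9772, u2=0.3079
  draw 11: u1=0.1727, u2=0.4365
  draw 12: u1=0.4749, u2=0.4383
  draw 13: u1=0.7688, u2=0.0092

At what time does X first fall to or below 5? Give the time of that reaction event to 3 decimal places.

Threshold first reached at t = 0.084

t=0.000: E=5 P=8 S=5 D=7 X=7
Draw 1: a1=7.840, a2=27.720, a3=0.530, a4=5.880, a0=41.970; τ=−ln(0.6876)/41.970=0.009 → t=0.009; u2·a0=0.1573·41.970=6.602 ≤ a1=7.840 → R1 fires; E=6 P=8 S=4 D=7 X=6
Draw 2: a1=5.376, a2=27.720, a3=0.424, a4=5.040, a0=38.560; τ=−ln(0.6402)/38.560=0.012 → t=0.020; u2·a0=0.3570·38.560=13.766; a1=5.376 < 13.766 ≤ a1+a2=33.096 → R2 fires; E=6 P=7 S=6 D=6 X=6
Draw 3: a1=8.064, a2=20.790, a3=0.636, a4=4.410, a0=33.900; τ=−ln(0.7188)/33.900=0.010 → t=0.030; u2·a0=0.3852·33.900=13.058; a1=8.064 < 13.058 ≤ a1+a2=28.854 → R2 fires; E=6 P=6 S=8 D=5 X=6
Draw 4: a1=10.752, a2=14.850, a3=0.848, a4=3.780, a0=30.230; τ=−ln(0.1976)/30.230=0.054 → t=0.084; u2·a0=0.3063·30.230=9.259 ≤ a1=10.752 → R1 fires; E=7 P=6 S=7 D=5 X=5
Draw 5: a1=7.840, a2=14.850, a3=0.742, a4=3.150, a0=26.582; τ=−ln(0.9704)/26.582=0.001 → t=0.085; u2·a0=0.4133·26.582=10.986; a1=7.840 < 10.986 ≤ a1+a2=22.690 → R2 fires; E=7 P=5 S=9 D=4 X=5
Draw 6: a1=10.080, a2=9.900, a3=0.954, a4=2.625, a0=23.559; τ=−ln(0.0357)/23.559=0.141 → t=0.226; u2·a0=0.5897·23.559=13.893; a1=10.080 < 13.893 ≤ a1+a2=19.980 → R2 fires; E=7 P=4 S=11 D=3 X=5
Draw 7: a1=12.320, a2=5.940, a3=1.166, a4=2.100, a0=21.526; τ=−ln(0.8785)/21.526=0.006 → t=0.232; u2·a0=0.6717·21.526=14.459; a1=12.320 < 14.459 ≤ a1+a2=18.260 → R2 fires; E=7 P=3 S=13 D=2 X=5
Draw 8: a1=14.560, a2=2.970, a3=1.378, a4=1.575, a0=20.483; τ=−ln(0.5261)/20.483=0.031 → t=0.264; u2·a0=0.9235·20.483=18.916; a1+…+a3=18.908 < 18.916 ≤ a1+…+a4=20.483 → R4 fires; E=8 P=2 S=13 D=2 X=4
Draw 9: a1=11.648, a2=1.980, a3=1.378, a4=0.840, a0=15.846; τ=−ln(0.2791)/15.846=0.081 → t=0.344; u2·a0=0.7470·15.846=11.837; a1=11.648 < 11.837 ≤ a1+a2=13.628 → R2 fires; E=8 P=1 S=15 D=1 X=4
Draw 10: a1=13.440, a2=0.495, a3=1.590, a4=0.420, a0=15.945; τ=−ln(0.9772)/15.945=0.001 → t=0.346; u2·a0=0.3079·15.945=4.909 ≤ a1=13.440 → R1 fires; E=9 P=1 S=14 D=1 X=3
Draw 11: a1=9.408, a2=0.495, a3=1.484, a4=0.315, a0=11.702; τ=−ln(0.1727)/11.702=0.150 → t=0.496; u2·a0=0.4365·11.702=5.108 ≤ a1=9.408 → R1 fires; E=10 P=1 S=13 D=1 X=2
Draw 12: a1=5.824, a2=0.495, a3=1.378, a4=0.210, a0=7.907; τ=−ln(0.4749)/7.907=0.094 → t=0.590; u2·a0=0.4383·7.907=3.466 ≤ a1=5.824 → R1 fires; E=11 P=1 S=12 D=1 X=1
Draw 13: a1=2.688, a2=0.495, a3=1.272, a4=0.105, a0=4.560; τ=−ln(0.7688)/4.560=0.058 → t=0.648 > T=0.6: stop.
X first becomes ≤ 5 when it reaches 5 at the event at t=0.084.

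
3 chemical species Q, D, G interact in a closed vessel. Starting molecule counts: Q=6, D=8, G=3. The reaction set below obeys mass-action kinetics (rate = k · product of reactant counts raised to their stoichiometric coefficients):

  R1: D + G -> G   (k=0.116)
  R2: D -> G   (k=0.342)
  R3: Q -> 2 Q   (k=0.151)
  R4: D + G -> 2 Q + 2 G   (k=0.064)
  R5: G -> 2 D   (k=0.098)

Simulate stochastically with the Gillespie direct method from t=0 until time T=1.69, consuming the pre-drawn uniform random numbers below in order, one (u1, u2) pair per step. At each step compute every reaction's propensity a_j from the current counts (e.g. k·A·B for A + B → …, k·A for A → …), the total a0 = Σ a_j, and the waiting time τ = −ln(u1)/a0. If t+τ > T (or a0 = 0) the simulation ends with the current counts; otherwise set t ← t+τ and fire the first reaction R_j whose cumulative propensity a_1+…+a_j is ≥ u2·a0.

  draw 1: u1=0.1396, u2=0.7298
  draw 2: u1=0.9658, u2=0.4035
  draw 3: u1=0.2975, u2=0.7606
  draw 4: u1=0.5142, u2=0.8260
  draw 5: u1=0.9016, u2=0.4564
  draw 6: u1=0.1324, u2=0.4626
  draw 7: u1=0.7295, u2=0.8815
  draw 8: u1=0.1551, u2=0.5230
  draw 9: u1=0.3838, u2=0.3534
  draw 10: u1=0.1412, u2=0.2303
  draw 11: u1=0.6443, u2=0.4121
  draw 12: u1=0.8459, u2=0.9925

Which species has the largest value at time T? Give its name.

Dominant species at T: Q

t=0.000: Q=6 D=8 G=3
Draw 1: a1=2.784, a2=2.736, a3=0.906, a4=1.536, a5=0.294, a0=8.256; τ=−ln(0.1396)/8.256=0.238 → t=0.238; u2·a0=0.7298·8.256=6.025; a1+a2=5.520 < 6.025 ≤ a1+…+a3=6.426 → R3 fires; Q=7 D=8 G=3
Draw 2: a1=2.784, a2=2.736, a3=1.057, a4=1.536, a5=0.294, a0=8.407; τ=−ln(0.9658)/8.407=0.004 → t=0.243; u2·a0=0.4035·8.407=3.392; a1=2.784 < 3.392 ≤ a1+a2=5.520 → R2 fires; Q=7 D=7 G=4
Draw 3: a1=3.248, a2=2.394, a3=1.057, a4=1.792, a5=0.392, a0=8.883; τ=−ln(0.2975)/8.883=0.136 → t=0.379; u2·a0=0.7606·8.883=6.756; a1+…+a3=6.699 < 6.756 ≤ a1+…+a4=8.491 → R4 fires; Q=9 D=6 G=5
Draw 4: a1=3.480, a2=2.052, a3=1.359, a4=1.920, a5=0.490, a0=9.301; τ=−ln(0.5142)/9.301=0.072 → t=0.451; u2·a0=0.8260·9.301=7.683; a1+…+a3=6.891 < 7.683 ≤ a1+…+a4=8.811 → R4 fires; Q=11 D=5 G=6
Draw 5: a1=3.480, a2=1.710, a3=1.661, a4=1.920, a5=0.588, a0=9.359; τ=−ln(0.9016)/9.359=0.011 → t=0.462; u2·a0=0.4564·9.359=4.271; a1=3.480 < 4.271 ≤ a1+a2=5.190 → R2 fires; Q=11 D=4 G=7
Draw 6: a1=3.248, a2=1.368, a3=1.661, a4=1.792, a5=0.686, a0=8.755; τ=−ln(0.1324)/8.755=0.231 → t=0.693; u2·a0=0.4626·8.755=4.050; a1=3.248 < 4.050 ≤ a1+a2=4.616 → R2 fires; Q=11 D=3 G=8
Draw 7: a1=2.784, a2=1.026, a3=1.661, a4=1.536, a5=0.784, a0=7.791; τ=−ln(0.7295)/7.791=0.040 → t=0.733; u2·a0=0.8815·7.791=6.868; a1+…+a3=5.471 < 6.868 ≤ a1+…+a4=7.007 → R4 fires; Q=13 D=2 G=9
Draw 8: a1=2.088, a2=0.684, a3=1.963, a4=1.152, a5=0.882, a0=6.769; τ=−ln(0.1551)/6.769=0.275 → t=1.008; u2·a0=0.5230·6.769=3.540; a1+a2=2.772 < 3.540 ≤ a1+…+a3=4.735 → R3 fires; Q=14 D=2 G=9
Draw 9: a1=2.088, a2=0.684, a3=2.114, a4=1.152, a5=0.882, a0=6.920; τ=−ln(0.3838)/6.920=0.138 → t=1.147; u2·a0=0.3534·6.920=2.446; a1=2.088 < 2.446 ≤ a1+a2=2.772 → R2 fires; Q=14 D=1 G=10
Draw 10: a1=1.160, a2=0.342, a3=2.114, a4=0.640, a5=0.980, a0=5.236; τ=−ln(0.1412)/5.236=0.374 → t=1.521; u2·a0=0.2303·5.236=1.206; a1=1.160 < 1.206 ≤ a1+a2=1.502 → R2 fires; Q=14 D=0 G=11
Draw 11: a1=0.000, a2=0.000, a3=2.114, a4=0.000, a5=1.078, a0=3.192; τ=−ln(0.6443)/3.192=0.138 → t=1.658; u2·a0=0.4121·3.192=1.315; a1+a2=0.000 < 1.315 ≤ a1+…+a3=2.114 → R3 fires; Q=15 D=0 G=11
Draw 12: a1=0.000, a2=0.000, a3=2.265, a4=0.000, a5=1.078, a0=3.343; τ=−ln(0.8459)/3.343=0.050 → t=1.708 > T=1.69: stop.
At T=1.69: Q=15 D=0 G=11; the largest is Q.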